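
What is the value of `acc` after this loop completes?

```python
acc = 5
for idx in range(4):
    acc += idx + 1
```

Start at 5, add 1 to 4 = 15
`acc` takes the values: 5 → 6 → 8 → 11 → 15

Answer: 15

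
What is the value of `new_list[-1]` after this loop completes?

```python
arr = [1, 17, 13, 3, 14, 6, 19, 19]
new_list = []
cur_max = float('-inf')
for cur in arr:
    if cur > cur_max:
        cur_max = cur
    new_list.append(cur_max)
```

Running max ends at 19
`new_list` takes the values: [] → [1] → [1, 17] → [1, 17, 17] → [1, 17, 17, 17] → [1, 17, 17, 17, 17] → [1, 17, 17, 17, 17, 17] → [1, 17, 17, 17, 17, 17, 19] → [1, 17, 17, 17, 17, 17, 19, 19]
So `new_list[-1]` = 19

Answer: 19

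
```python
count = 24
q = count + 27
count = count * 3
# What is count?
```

Trace:
`count = 24` → count = 24
`q = count + 27` → q = 51
`count = count * 3` → count = 72
So count = 72

Answer: 72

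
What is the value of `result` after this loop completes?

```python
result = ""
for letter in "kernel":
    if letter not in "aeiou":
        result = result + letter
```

Remove vowels from 'kernel'
`result` takes the values: "" → "k" → "kr" → "krn" → "krnl"

Answer: "krnl"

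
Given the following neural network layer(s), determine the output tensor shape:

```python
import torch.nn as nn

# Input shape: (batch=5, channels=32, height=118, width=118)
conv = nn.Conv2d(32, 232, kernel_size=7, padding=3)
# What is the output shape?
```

Input: (5, 32, 118, 118) -> Output: (5, 232, 118, 118)

Answer: (5, 232, 118, 118)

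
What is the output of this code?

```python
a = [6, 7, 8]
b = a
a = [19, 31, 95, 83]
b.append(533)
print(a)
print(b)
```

Key concept: rebinding vs mutation: a is rebound to a new list, b still points at the original.
Step by step:
`a = [6, 7, 8]` → a = [6, 7, 8]
`b = a` → b = [6, 7, 8] (same object as a)
`a = [19, 31, 95, 83]` → a = [19, 31, 95, 83]
`b.append(533)` → b = [6, 7, 8, 533]
`print(a)` → prints [19, 31, 95, 83]
`print(b)` → prints [6, 7, 8, 533]

Answer:
[19, 31, 95, 83]
[6, 7, 8, 533]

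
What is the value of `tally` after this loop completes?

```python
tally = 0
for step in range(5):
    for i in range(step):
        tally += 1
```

Triangle number: 0+1+2+...+4
`tally` takes the values: 0 → 1 → 2 → 3 → 4 → 5 → 6 → 7 → 8 → 9 → 10

Answer: 10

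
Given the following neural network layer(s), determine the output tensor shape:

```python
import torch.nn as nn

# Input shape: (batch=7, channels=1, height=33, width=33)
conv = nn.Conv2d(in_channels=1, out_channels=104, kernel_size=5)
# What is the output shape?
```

Input: (7, 1, 33, 33) -> Output: (7, 104, 29, 29)

Answer: (7, 104, 29, 29)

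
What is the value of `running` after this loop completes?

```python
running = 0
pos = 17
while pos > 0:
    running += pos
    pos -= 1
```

Sum 17 down to 1
`running` takes the values: 0 → 17 → 33 → 48 → 62 → 75 → 87 → 98 → 108 → 117 → 125 → 132 → 138 → 143 → 147 → 150 → 152 → 153

Answer: 153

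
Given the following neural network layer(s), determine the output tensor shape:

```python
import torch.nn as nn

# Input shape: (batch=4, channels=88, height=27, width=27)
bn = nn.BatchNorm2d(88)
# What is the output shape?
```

Input: (4, 88, 27, 27) -> Output: (4, 88, 27, 27)

Answer: (4, 88, 27, 27)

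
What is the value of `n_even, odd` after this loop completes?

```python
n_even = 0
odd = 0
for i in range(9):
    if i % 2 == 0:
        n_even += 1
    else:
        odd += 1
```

Count evens and odds in range(9)
`n_even, odd` takes the values: (0, 0) → (1, 0) → (1, 1) → (2, 1) → (2, 2) → (3, 2) → (3, 3) → (4, 3) → (4, 4) → (5, 4)

Answer: 5, 4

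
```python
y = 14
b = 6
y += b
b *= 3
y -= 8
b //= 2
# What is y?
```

Trace:
`y = 14` → y = 14
`b = 6` → b = 6
`y += b` → y = 20
`b *= 3` → b = 18
`y -= 8` → y = 12
`b //= 2` → b = 9
So y = 12

Answer: 12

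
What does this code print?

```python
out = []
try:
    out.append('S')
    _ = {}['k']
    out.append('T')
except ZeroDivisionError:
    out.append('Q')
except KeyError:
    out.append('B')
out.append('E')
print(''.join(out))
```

Execution trace: 'S' (try body) → 'B' (except KeyError) → 'E' (after the try/except). Output: SBE

Answer: SBE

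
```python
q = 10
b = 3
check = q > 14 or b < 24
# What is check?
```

Trace:
`q = 10` → q = 10
`b = 3` → b = 3
`check = q > 14 or b < 24` → check = True
So check = True

Answer: True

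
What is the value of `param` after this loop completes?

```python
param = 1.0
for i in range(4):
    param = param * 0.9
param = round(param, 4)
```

Exponential decay: 1.0 * 0.9^4
`param` takes the values: 1.0 → 0.9 → 0.81 → 0.729 → 0.6561

Answer: 0.6561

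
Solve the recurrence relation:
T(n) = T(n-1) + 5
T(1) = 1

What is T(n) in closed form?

Unrolling: T(n) = T(1) + 5·(n-1) = 1 + 5(n-1) = 5n - 4.

Answer: T(n) = 5n - 4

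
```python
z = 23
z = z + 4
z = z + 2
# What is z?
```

Trace:
`z = 23` → z = 23
`z = z + 4` → z = 27
`z = z + 2` → z = 29
So z = 29

Answer: 29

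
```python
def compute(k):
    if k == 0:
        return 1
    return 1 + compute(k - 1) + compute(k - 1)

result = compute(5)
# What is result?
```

compute(k) = 1 + 2·compute(k-1), compute(0)=1. Closed form: (1+1)·2^5 - 1 = 63.

Answer: 63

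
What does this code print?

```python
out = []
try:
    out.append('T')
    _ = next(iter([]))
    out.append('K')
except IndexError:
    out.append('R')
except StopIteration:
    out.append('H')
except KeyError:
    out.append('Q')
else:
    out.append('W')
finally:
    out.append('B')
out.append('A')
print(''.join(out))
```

Execution trace: 'T' (try body) → 'H' (except StopIteration) → 'B' (finally) → 'A' (after the try/except). Output: THBA

Answer: THBA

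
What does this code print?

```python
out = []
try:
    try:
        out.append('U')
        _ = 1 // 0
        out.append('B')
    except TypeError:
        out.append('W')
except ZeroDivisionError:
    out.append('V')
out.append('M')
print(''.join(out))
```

Execution trace: 'U' (try body) → 'V' (outer except ZeroDivisionError) → 'M' (after the try/except). Output: UVM

Answer: UVM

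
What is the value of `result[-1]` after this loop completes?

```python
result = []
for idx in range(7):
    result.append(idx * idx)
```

Last element of squares 0 to 6
`result` takes the values: [] → [0] → [0, 1] → [0, 1, 4] → [0, 1, 4, 9] → [0, 1, 4, 9, 16] → [0, 1, 4, 9, 16, 25] → [0, 1, 4, 9, 16, 25, 36]
So `result[-1]` = 36

Answer: 36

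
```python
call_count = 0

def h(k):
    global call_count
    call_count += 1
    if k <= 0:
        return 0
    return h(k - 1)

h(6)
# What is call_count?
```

Linear recursion stepping by 1: 7 calls from k=6 down to ≤0.

Answer: 7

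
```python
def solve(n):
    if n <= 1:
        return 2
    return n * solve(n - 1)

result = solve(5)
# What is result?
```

solve(5) = 5 * 4 * 3 * 2 * 2 = 240

Answer: 240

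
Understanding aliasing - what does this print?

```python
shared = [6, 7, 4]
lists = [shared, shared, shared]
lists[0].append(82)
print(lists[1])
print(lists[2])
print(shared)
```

Key concept: list of same reference.
Step by step:
`shared = [6, 7, 4]` → shared = [6, 7, 4]
`lists = [shared, shared, shared]` → lists = [[6, 7, 4], [6, 7, 4], [6, 7, 4]]
`lists[0].append(82)` → shared = [6, 7, 4, 82]; lists = [[6, 7, 4, 82], [6, 7, 4, 82], [6, 7, 4, 82]]
`print(lists[1])` → prints [6, 7, 4, 82]
`print(lists[2])` → prints [6, 7, 4, 82]
`print(shared)` → prints [6, 7, 4, 82]

Answer:
[6, 7, 4, 82]
[6, 7, 4, 82]
[6, 7, 4, 82]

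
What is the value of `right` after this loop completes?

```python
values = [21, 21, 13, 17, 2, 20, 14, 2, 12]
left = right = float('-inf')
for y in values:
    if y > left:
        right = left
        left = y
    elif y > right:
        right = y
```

Second largest (with repeats) in [21, 21, 13, 17, 2, 20, 14, 2, 12]
`right` takes the values: -inf → 21

Answer: 21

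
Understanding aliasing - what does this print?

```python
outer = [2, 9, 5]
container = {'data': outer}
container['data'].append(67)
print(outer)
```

Key concept: dict holds reference to list.
Step by step:
`outer = [2, 9, 5]` → outer = [2, 9, 5]
`container = {'data': outer}` → container = {'data': [2, 9, 5]}
`container['data'].append(67)` → outer = [2, 9, 5, 67]; container = {'data': [2, 9, 5, 67]}
`print(outer)` → prints [2, 9, 5, 67]

Answer: [2, 9, 5, 67]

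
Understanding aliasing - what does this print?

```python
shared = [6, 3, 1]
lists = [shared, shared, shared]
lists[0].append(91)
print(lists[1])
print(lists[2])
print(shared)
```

Key concept: list of same reference.
Step by step:
`shared = [6, 3, 1]` → shared = [6, 3, 1]
`lists = [shared, shared, shared]` → lists = [[6, 3, 1], [6, 3, 1], [6, 3, 1]]
`lists[0].append(91)` → shared = [6, 3, 1, 91]; lists = [[6, 3, 1, 91], [6, 3, 1, 91], [6, 3, 1, 91]]
`print(lists[1])` → prints [6, 3, 1, 91]
`print(lists[2])` → prints [6, 3, 1, 91]
`print(shared)` → prints [6, 3, 1, 91]

Answer:
[6, 3, 1, 91]
[6, 3, 1, 91]
[6, 3, 1, 91]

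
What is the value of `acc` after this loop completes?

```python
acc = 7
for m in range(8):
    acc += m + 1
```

Start at 7, add 1 to 8 = 43
`acc` takes the values: 7 → 8 → 10 → 13 → 17 → 22 → 28 → 35 → 43

Answer: 43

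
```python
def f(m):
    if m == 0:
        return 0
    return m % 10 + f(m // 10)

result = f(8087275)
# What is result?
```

Sum of digits of 8087275: 5 + 7 + 2 + 7 + 8 + 0 + 8 = 37

Answer: 37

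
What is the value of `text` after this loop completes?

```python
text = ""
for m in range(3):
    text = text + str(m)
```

Concatenate digits 0 to 2
`text` takes the values: "" → "0" → "01" → "012"

Answer: "012"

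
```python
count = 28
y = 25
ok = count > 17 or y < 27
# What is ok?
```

Trace:
`count = 28` → count = 28
`y = 25` → y = 25
`ok = count > 17 or y < 27` → ok = True
So ok = True

Answer: True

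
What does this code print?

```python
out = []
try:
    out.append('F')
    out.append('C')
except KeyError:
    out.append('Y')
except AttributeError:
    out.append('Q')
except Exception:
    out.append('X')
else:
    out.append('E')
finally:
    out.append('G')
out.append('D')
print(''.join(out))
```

Execution trace: 'F' (try body) → 'C' (try body, no exception) → 'E' (else) → 'G' (finally) → 'D' (after the try/except). Output: FCEGD

Answer: FCEGD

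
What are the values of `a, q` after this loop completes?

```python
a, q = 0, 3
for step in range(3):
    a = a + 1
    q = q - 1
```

a goes 0→3, q goes 3→0
`a, q` takes the values: (0, 3) → (1, 3) → (1, 2) → (2, 2) → (2, 1) → (3, 1) → (3, 0)

Answer: 3, 0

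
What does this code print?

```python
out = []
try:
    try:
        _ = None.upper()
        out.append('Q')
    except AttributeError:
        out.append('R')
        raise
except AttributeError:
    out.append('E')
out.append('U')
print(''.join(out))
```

Execution trace: 'R' (inner except AttributeError) → 'E' (outer except AttributeError) → 'U' (after the try/except). Output: REU

Answer: REU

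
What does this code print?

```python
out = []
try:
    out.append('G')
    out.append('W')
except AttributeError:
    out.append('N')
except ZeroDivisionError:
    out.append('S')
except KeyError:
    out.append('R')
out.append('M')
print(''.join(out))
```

Execution trace: 'G' (try body) → 'W' (try body, no exception) → 'M' (after the try/except). Output: GWM

Answer: GWM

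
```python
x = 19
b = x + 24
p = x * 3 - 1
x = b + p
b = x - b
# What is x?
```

Trace:
`x = 19` → x = 19
`b = x + 24` → b = 43
`p = x * 3 - 1` → p = 56
`x = b + p` → x = 99
`b = x - b` → b = 56
So x = 99

Answer: 99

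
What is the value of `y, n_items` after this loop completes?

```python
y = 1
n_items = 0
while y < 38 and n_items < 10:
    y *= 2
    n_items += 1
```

Double until >= 38 or 10 iterations
`y, n_items` takes the values: (1, 0) → (2, 0) → (2, 1) → (4, 1) → (4, 2) → (8, 2) → (8, 3) → (16, 3) → (16, 4) → (32, 4) → (32, 5) → (64, 5) → (64, 6)

Answer: 64, 6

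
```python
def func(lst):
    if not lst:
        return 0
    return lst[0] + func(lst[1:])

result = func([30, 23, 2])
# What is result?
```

30 + 23 + 2 + 0 = 55

Answer: 55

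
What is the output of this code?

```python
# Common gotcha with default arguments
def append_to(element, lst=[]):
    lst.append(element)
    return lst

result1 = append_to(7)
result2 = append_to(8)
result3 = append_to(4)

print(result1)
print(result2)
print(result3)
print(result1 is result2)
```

Key concept: mutable default argument gotcha.
Step by step:
`result1 = append_to(7)` → result1 = [7]
`result2 = append_to(8)` → result1 = [7, 8] (same object as result2); result2 = [7, 8] (same object as result1)
`result3 = append_to(4)` → result1 = [7, 8, 4] (same object as result2, result3); result2 = [7, 8, 4] (same object as result1, result3); result3 = [7, 8, 4] (same object as result1, result2)
`print(result1)` → prints [7, 8, 4]
`print(result2)` → prints [7, 8, 4]
`print(result3)` → prints [7, 8, 4]
`print(result1 is result2)` → prints True

Answer:
[7, 8, 4]
[7, 8, 4]
[7, 8, 4]
True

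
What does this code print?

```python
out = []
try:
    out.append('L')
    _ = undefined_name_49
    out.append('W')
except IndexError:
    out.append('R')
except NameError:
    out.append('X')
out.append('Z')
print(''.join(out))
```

Execution trace: 'L' (try body) → 'X' (except NameError) → 'Z' (after the try/except). Output: LXZ

Answer: LXZ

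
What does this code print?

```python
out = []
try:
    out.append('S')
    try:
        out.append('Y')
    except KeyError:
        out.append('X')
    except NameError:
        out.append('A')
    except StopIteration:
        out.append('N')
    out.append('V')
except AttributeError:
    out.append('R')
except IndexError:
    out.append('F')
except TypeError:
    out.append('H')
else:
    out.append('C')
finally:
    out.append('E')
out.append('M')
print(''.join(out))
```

Execution trace: 'S' (try body) → 'Y' (inner try body, no exception) → 'V' (try body, no exception) → 'C' (else) → 'E' (finally) → 'M' (after the try/except). Output: SYVCEM

Answer: SYVCEM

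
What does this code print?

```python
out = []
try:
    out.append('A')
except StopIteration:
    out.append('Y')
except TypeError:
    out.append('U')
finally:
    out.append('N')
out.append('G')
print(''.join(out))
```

Execution trace: 'A' (try body, no exception) → 'N' (finally) → 'G' (after the try/except). Output: ANG

Answer: ANG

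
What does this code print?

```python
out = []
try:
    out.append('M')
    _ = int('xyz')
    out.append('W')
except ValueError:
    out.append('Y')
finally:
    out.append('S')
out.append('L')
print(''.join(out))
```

Execution trace: 'M' (try body) → 'Y' (except ValueError) → 'S' (finally) → 'L' (after the try/except). Output: MYSL

Answer: MYSL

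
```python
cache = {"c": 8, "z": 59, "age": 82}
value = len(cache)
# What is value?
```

Trace:
`cache = {"c": 8, "z": 59, "age": 82}` → cache = {'c': 8, 'z': 59, 'age': 82}
`value = len(cache)` → value = 3
So value = 3

Answer: 3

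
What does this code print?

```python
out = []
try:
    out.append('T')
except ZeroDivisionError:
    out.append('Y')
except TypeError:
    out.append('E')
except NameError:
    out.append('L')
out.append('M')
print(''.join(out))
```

Execution trace: 'T' (try body, no exception) → 'M' (after the try/except). Output: TM

Answer: TM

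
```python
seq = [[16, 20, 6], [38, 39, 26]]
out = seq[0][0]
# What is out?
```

Trace:
`seq = [[16, 20, 6], [38, 39, 26]]` → seq = [[16, 20, 6], [38, 39, 26]]
`out = seq[0][0]` → out = 16
So out = 16

Answer: 16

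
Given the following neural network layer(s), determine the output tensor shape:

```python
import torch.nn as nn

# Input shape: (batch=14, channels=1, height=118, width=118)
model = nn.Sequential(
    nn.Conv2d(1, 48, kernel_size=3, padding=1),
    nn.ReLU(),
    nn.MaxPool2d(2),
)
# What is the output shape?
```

Input: (14, 1, 118, 118) -> after Conv2d: (14, 48, 118, 118) -> after ReLU: (14, 48, 118, 118) -> Output: (14, 48, 59, 59)

Answer: (14, 48, 59, 59)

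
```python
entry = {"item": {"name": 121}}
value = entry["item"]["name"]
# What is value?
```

Trace:
`entry = {"item": {"name": 121}}` → entry = {'item': {'name': 121}}
`value = entry["item"]["name"]` → value = 121
So value = 121

Answer: 121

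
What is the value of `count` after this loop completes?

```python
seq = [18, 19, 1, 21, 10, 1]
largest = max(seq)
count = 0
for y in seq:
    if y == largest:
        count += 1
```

Count of max value 21 in [18, 19, 1, 21, 10, 1]
`count` takes the values: 0 → 1

Answer: 1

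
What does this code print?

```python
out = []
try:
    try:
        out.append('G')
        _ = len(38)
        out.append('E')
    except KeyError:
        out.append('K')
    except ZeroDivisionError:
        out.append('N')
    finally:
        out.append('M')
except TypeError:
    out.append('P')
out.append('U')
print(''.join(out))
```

Execution trace: 'G' (inner try body) → 'M' (inner finally) → 'P' (outer except TypeError) → 'U' (after the try/except). Output: GMPU

Answer: GMPU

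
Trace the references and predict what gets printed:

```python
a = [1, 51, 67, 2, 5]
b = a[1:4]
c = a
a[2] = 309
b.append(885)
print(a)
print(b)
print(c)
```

Key concept: slice vs alias.
Step by step:
`a = [1, 51, 67, 2, 5]` → a = [1, 51, 67, 2, 5]
`b = a[1:4]` → b = [51, 67, 2]
`c = a` → c = [1, 51, 67, 2, 5] (same object as a)
`a[2] = 309` → a = [1, 51, 309, 2, 5] (same object as c); c = [1, 51, 309, 2, 5] (same object as a)
`b.append(885)` → b = [51, 67, 2, 885]
`print(a)` → prints [1, 51, 309, 2, 5]
`print(b)` → prints [51, 67, 2, 885]
`print(c)` → prints [1, 51, 309, 2, 5]

Answer:
[1, 51, 309, 2, 5]
[51, 67, 2, 885]
[1, 51, 309, 2, 5]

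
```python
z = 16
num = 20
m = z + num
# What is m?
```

Trace:
`z = 16` → z = 16
`num = 20` → num = 20
`m = z + num` → m = 36
So m = 36

Answer: 36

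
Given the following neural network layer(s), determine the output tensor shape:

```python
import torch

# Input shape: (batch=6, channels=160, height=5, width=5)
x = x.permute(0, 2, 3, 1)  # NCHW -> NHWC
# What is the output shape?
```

Input: (6, 160, 5, 5) -> Output: (6, 5, 5, 160)

Answer: (6, 5, 5, 160)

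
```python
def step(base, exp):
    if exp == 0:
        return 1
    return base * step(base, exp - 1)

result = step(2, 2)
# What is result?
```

step(2, 2) = 2 * 2 = 4

Answer: 4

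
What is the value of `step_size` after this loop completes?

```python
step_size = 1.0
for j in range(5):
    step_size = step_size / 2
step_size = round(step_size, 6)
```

Halving LR 5 times: 1 / 2^5
`step_size` takes the values: 1.0 → 0.5 → 0.25 → 0.125 → 0.0625 → 0.03125

Answer: 0.03125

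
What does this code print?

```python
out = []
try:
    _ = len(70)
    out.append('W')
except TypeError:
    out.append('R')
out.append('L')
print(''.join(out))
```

Execution trace: 'R' (except TypeError) → 'L' (after the try/except). Output: RL

Answer: RL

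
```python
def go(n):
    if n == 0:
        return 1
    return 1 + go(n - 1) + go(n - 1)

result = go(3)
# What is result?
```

go(n) = 1 + 2·go(n-1), go(0)=1. Closed form: (1+1)·2^3 - 1 = 15.

Answer: 15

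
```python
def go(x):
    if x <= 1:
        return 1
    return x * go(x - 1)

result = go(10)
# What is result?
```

go(10) = 10 * 9 * 8 * 7 * 6 * 5 * 4 * 3 * 2 * 1 = 3628800

Answer: 3628800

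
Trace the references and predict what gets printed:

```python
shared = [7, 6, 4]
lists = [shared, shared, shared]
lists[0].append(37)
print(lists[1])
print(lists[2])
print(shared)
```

Key concept: list of same reference.
Step by step:
`shared = [7, 6, 4]` → shared = [7, 6, 4]
`lists = [shared, shared, shared]` → lists = [[7, 6, 4], [7, 6, 4], [7, 6, 4]]
`lists[0].append(37)` → shared = [7, 6, 4, 37]; lists = [[7, 6, 4, 37], [7, 6, 4, 37], [7, 6, 4, 37]]
`print(lists[1])` → prints [7, 6, 4, 37]
`print(lists[2])` → prints [7, 6, 4, 37]
`print(shared)` → prints [7, 6, 4, 37]

Answer:
[7, 6, 4, 37]
[7, 6, 4, 37]
[7, 6, 4, 37]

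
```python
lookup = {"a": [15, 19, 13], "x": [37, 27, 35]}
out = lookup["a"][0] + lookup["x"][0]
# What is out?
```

Trace:
`lookup = {"a": [15, 19, 13], "x": [37, 27, 35]}` → lookup = {'a': [15, 19, 13], 'x': [37, 27, 35]}
`out = lookup["a"][0] + lookup["x"][0]` → out = 52
So out = 52

Answer: 52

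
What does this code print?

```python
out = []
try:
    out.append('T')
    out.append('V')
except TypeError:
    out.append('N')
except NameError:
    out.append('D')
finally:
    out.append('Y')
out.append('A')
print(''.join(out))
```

Execution trace: 'T' (try body) → 'V' (try body, no exception) → 'Y' (finally) → 'A' (after the try/except). Output: TVYA

Answer: TVYA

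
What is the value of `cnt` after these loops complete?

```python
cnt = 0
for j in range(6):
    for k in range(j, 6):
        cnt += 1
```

Upper triangle: 6 + 5 + ... + 1
`cnt` takes the values: 0 → 1 → 2 → 3 → 4 → 5 → 6 → 7 → 8 → 9 → 10 → 11 → 12 → 13 → 14 → 15 → 16 → 17 → 18 → 19 → 20 → 21

Answer: 21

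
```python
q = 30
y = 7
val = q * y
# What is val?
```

Trace:
`q = 30` → q = 30
`y = 7` → y = 7
`val = q * y` → val = 210
So val = 210

Answer: 210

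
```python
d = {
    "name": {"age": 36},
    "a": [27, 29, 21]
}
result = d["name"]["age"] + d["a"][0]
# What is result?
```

Trace:
`d = { ...` → d = {'name': {'age': 36}, 'a': [27, 29, 21]}
`result = d["name"]["age"] + d["a"][0]` → result = 63
So result = 63

Answer: 63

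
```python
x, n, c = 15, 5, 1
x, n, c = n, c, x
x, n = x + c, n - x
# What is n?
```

Trace:
`x, n, c = 15, 5, 1` → x = 15; n = 5; c = 1
`x, n, c = n, c, x` → x = 5; n = 1; c = 15
`x, n = x + c, n - x` → x = 20; n = -4
So n = -4

Answer: -4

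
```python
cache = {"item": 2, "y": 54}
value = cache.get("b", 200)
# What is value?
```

Trace:
`cache = {"item": 2, "y": 54}` → cache = {'item': 2, 'y': 54}
`value = cache.get("b", 200)` → value = 200
So value = 200

Answer: 200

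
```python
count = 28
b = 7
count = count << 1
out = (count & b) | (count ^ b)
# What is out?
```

Trace:
`count = 28` → count = 28
`b = 7` → b = 7
`count = count << 1` → count = 56
`out = (count & b) | (count ^ b)` → out = 63
So out = 63

Answer: 63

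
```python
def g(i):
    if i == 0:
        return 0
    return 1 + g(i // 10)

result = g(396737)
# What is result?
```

Count of digits of 396737: 6

Answer: 6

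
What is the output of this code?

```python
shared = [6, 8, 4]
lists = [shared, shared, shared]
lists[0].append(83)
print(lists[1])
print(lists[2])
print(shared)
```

Key concept: list of same reference.
Step by step:
`shared = [6, 8, 4]` → shared = [6, 8, 4]
`lists = [shared, shared, shared]` → lists = [[6, 8, 4], [6, 8, 4], [6, 8, 4]]
`lists[0].append(83)` → shared = [6, 8, 4, 83]; lists = [[6, 8, 4, 83], [6, 8, 4, 83], [6, 8, 4, 83]]
`print(lists[1])` → prints [6, 8, 4, 83]
`print(lists[2])` → prints [6, 8, 4, 83]
`print(shared)` → prints [6, 8, 4, 83]

Answer:
[6, 8, 4, 83]
[6, 8, 4, 83]
[6, 8, 4, 83]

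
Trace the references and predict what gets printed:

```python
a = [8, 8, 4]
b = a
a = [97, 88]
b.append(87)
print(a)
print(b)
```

Key concept: rebinding vs mutation: a is rebound to a new list, b still points at the original.
Step by step:
`a = [8, 8, 4]` → a = [8, 8, 4]
`b = a` → b = [8, 8, 4] (same object as a)
`a = [97, 88]` → a = [97, 88]
`b.append(87)` → b = [8, 8, 4, 87]
`print(a)` → prints [97, 88]
`print(b)` → prints [8, 8, 4, 87]

Answer:
[97, 88]
[8, 8, 4, 87]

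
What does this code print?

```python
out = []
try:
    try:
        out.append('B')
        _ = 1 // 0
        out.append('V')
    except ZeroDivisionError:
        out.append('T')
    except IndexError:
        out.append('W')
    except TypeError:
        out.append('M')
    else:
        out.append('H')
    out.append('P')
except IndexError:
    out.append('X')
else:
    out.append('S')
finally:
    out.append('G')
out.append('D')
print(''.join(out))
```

Execution trace: 'B' (inner try body) → 'T' (inner except ZeroDivisionError) → 'P' (try body, no exception) → 'S' (else) → 'G' (finally) → 'D' (after the try/except). Output: BTPSGD

Answer: BTPSGD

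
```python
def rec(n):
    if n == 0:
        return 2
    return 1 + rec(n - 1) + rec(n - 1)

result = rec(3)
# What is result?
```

rec(n) = 1 + 2·rec(n-1), rec(0)=2. Closed form: (2+1)·2^3 - 1 = 23.

Answer: 23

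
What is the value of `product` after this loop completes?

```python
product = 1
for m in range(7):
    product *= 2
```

2^7 = 128
`product` takes the values: 1 → 2 → 4 → 8 → 16 → 32 → 64 → 128

Answer: 128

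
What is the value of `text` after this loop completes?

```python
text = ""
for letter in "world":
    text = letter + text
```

Reverse 'world'
`text` takes the values: "" → "w" → "ow" → "row" → "lrow" → "dlrow"

Answer: "dlrow"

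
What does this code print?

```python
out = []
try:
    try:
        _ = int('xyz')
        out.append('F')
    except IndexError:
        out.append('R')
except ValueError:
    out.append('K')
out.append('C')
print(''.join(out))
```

Execution trace: 'K' (outer except ValueError) → 'C' (after the try/except). Output: KC

Answer: KC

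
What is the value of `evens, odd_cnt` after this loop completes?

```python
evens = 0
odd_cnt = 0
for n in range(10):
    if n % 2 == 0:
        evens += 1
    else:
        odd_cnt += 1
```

Count evens and odds in range(10)
`evens, odd_cnt` takes the values: (0, 0) → (1, 0) → (1, 1) → (2, 1) → (2, 2) → (3, 2) → (3, 3) → (4, 3) → (4, 4) → (5, 4) → (5, 5)

Answer: 5, 5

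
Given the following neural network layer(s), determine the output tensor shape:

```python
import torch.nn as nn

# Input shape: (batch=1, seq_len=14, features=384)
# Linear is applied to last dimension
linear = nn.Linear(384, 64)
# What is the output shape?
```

Input: (1, 14, 384) -> Output: (1, 14, 64)

Answer: (1, 14, 64)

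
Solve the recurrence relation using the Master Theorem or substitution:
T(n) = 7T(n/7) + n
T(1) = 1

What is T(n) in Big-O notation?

By Master Theorem: a=7, b=7, f(n)=n. Since log_7(7) = 1 and f(n) = Θ(n^1), Case 2 applies. T(n) = O(n log n).

Answer: O(n log n)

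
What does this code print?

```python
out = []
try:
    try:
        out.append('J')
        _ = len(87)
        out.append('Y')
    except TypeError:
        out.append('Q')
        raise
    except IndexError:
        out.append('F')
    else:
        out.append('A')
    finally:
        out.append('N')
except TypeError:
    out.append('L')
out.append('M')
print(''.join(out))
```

Execution trace: 'J' (try body) → 'Q' (except TypeError) → 'N' (finally) → 'L' (outer except TypeError) → 'M' (after the try/except). Output: JQNLM

Answer: JQNLM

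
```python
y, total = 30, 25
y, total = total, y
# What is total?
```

Trace:
`y, total = 30, 25` → y = 30; total = 25
`y, total = total, y` → y = 25; total = 30
So total = 30

Answer: 30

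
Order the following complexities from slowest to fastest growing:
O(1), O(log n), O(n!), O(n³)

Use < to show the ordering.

Ordered by growth rate: O(1) < O(log n) < O(n³) < O(n!)

Answer: O(1) < O(log n) < O(n³) < O(n!)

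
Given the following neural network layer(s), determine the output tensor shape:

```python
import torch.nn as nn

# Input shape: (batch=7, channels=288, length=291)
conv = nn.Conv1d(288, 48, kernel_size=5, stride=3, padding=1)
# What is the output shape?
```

Input: (7, 288, 291) -> Output: (7, 48, 97)

Answer: (7, 48, 97)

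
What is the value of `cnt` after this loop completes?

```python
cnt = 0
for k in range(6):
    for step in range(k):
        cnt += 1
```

Triangle number: 0+1+2+...+5
`cnt` takes the values: 0 → 1 → 2 → 3 → 4 → 5 → 6 → 7 → 8 → 9 → 10 → 11 → 12 → 13 → 14 → 15

Answer: 15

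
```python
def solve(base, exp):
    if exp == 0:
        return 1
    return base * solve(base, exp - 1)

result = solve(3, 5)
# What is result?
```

solve(3, 5) = 3 * 3 * 3 * 3 * 3 = 243

Answer: 243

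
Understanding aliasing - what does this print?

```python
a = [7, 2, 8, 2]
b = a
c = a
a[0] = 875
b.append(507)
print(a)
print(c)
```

Key concept: multiple aliases.
Step by step:
`a = [7, 2, 8, 2]` → a = [7, 2, 8, 2]
`b = a` → b = [7, 2, 8, 2] (same object as a)
`c = a` → c = [7, 2, 8, 2] (same object as a, b)
`a[0] = 875` → a = [875, 2, 8, 2] (same object as b, c); b = [875, 2, 8, 2] (same object as a, c); c = [875, 2, 8, 2] (same object as a, b)
`b.append(507)` → a = [875, 2, 8, 2, 507] (same object as b, c); b = [875, 2, 8, 2, 507] (same object as a, c); c = [875, 2, 8, 2, 507] (same object as a, b)
`print(a)` → prints [875, 2, 8, 2, 507]
`print(c)` → prints [875, 2, 8, 2, 507]

Answer:
[875, 2, 8, 2, 507]
[875, 2, 8, 2, 507]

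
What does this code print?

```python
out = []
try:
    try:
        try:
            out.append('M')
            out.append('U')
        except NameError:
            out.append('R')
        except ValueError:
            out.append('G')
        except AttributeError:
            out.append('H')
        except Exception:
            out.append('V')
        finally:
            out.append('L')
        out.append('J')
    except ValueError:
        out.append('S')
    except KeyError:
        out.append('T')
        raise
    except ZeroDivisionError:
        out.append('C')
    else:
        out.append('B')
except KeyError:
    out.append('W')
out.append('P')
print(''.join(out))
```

Execution trace: 'M' (inner try body) → 'U' (inner try body, no exception) → 'L' (inner finally) → 'J' (try body, no exception) → 'B' (else) → 'P' (after the try/except). Output: MULJBP

Answer: MULJBP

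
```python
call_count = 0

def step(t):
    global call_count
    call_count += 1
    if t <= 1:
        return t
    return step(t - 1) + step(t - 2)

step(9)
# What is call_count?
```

Calls(t) = 1 + Calls(t-1) + Calls(t-2); Calls(0)=Calls(1)=1. For t=9 this gives 109.

Answer: 109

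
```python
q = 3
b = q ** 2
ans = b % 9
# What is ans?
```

Trace:
`q = 3` → q = 3
`b = q ** 2` → b = 9
`ans = b % 9` → ans = 0
So ans = 0

Answer: 0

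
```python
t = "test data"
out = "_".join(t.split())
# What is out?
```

Trace:
`t = "test data"` → t = 'test data'
`out = "_".join(t.split())` → out = 'test_data'
So out = 'test_data'

Answer: 'test_data'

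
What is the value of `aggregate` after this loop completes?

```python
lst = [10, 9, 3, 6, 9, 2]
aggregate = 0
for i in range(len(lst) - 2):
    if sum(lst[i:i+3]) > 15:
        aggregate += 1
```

Count windows with sum > 15
`aggregate` takes the values: 0 → 1 → 2 → 3 → 4

Answer: 4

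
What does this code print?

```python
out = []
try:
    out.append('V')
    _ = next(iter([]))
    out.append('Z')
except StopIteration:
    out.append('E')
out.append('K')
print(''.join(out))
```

Execution trace: 'V' (try body) → 'E' (except StopIteration) → 'K' (after the try/except). Output: VEK

Answer: VEK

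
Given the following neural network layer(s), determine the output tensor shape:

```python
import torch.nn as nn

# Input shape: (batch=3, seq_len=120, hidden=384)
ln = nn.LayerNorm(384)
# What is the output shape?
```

Input: (3, 120, 384) -> Output: (3, 120, 384)

Answer: (3, 120, 384)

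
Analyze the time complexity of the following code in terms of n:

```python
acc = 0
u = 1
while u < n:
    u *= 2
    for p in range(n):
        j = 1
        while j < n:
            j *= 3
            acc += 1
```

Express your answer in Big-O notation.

Each loop level contributes: log n × n × log n. Multiplying the contributions gives O(n log² n).

Answer: O(n log² n)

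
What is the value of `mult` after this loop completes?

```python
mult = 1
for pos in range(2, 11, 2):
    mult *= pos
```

Product of even numbers 2 to 10
`mult` takes the values: 1 → 2 → 8 → 48 → 384 → 3840

Answer: 3840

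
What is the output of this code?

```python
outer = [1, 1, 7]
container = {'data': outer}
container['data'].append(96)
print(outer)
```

Key concept: dict holds reference to list.
Step by step:
`outer = [1, 1, 7]` → outer = [1, 1, 7]
`container = {'data': outer}` → container = {'data': [1, 1, 7]}
`container['data'].append(96)` → outer = [1, 1, 7, 96]; container = {'data': [1, 1, 7, 96]}
`print(outer)` → prints [1, 1, 7, 96]

Answer: [1, 1, 7, 96]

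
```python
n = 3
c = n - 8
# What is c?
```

Trace:
`n = 3` → n = 3
`c = n - 8` → c = -5
So c = -5

Answer: -5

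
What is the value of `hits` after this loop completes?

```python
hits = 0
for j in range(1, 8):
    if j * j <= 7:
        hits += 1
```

Count numbers where j² ≤ 7
`hits` takes the values: 0 → 1 → 2

Answer: 2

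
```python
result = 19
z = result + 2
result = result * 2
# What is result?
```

Trace:
`result = 19` → result = 19
`z = result + 2` → z = 21
`result = result * 2` → result = 38
So result = 38

Answer: 38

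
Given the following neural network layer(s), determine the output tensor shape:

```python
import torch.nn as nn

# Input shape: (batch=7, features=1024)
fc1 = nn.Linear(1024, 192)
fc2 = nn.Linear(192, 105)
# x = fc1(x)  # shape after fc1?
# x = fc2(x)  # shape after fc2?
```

Input: (7, 1024) -> after fc1: (7, 192) -> Output: (7, 105)

Answer: (7, 105)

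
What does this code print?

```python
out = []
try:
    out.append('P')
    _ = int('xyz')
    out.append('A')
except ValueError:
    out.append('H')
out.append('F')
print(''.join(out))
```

Execution trace: 'P' (try body) → 'H' (except ValueError) → 'F' (after the try/except). Output: PHF

Answer: PHF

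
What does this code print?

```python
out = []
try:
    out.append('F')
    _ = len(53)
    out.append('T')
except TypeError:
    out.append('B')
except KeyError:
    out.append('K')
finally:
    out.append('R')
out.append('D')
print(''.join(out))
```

Execution trace: 'F' (try body) → 'B' (except TypeError) → 'R' (finally) → 'D' (after the try/except). Output: FBRD

Answer: FBRD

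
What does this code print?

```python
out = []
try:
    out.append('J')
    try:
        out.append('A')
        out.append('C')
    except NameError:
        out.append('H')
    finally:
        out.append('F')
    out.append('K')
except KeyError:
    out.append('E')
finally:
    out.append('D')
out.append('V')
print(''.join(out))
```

Execution trace: 'J' (try body) → 'A' (inner try body) → 'C' (inner try body, no exception) → 'F' (inner finally) → 'K' (try body, no exception) → 'D' (finally) → 'V' (after the try/except). Output: JACFKDV

Answer: JACFKDV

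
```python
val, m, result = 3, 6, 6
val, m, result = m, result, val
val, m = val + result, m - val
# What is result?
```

Trace:
`val, m, result = 3, 6, 6` → val = 3; m = 6; result = 6
`val, m, result = m, result, val` → val = 6; m = 6; result = 3
`val, m = val + result, m - val` → val = 9; m = 0
So result = 3

Answer: 3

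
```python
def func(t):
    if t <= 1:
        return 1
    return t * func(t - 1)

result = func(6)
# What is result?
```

func(6) = 6 * 5 * 4 * 3 * 2 * 1 = 720

Answer: 720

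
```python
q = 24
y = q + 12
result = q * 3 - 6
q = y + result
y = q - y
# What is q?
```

Trace:
`q = 24` → q = 24
`y = q + 12` → y = 36
`result = q * 3 - 6` → result = 66
`q = y + result` → q = 102
`y = q - y` → y = 66
So q = 102

Answer: 102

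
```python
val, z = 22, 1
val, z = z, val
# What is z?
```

Trace:
`val, z = 22, 1` → val = 22; z = 1
`val, z = z, val` → val = 1; z = 22
So z = 22

Answer: 22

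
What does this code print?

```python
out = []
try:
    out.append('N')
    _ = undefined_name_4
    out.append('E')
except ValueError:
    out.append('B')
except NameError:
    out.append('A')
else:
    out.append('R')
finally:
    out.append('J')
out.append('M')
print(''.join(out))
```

Execution trace: 'N' (try body) → 'A' (except NameError) → 'J' (finally) → 'M' (after the try/except). Output: NAJM

Answer: NAJM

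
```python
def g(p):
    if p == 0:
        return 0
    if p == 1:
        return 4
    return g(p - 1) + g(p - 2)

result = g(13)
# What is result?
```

Build up from base cases: g(0)=0, g(1)=4, g(2)=4, g(3)=8, g(4)=12, g(5)=20, g(6)=32, ..., g(13)=932

Answer: 932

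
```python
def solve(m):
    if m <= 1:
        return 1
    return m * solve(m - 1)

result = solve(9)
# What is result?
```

solve(9) = 9 * 8 * 7 * 6 * 5 * 4 * 3 * 2 * 1 = 362880

Answer: 362880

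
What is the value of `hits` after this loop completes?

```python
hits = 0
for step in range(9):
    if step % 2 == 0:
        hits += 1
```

Count numbers divisible by 2 in range(9)
`hits` takes the values: 0 → 1 → 2 → 3 → 4 → 5

Answer: 5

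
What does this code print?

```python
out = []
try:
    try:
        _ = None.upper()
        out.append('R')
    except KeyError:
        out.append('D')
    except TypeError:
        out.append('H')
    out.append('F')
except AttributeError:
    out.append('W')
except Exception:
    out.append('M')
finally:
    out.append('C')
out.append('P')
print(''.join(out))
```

Execution trace: 'W' (except AttributeError) → 'C' (finally) → 'P' (after the try/except). Output: WCP

Answer: WCP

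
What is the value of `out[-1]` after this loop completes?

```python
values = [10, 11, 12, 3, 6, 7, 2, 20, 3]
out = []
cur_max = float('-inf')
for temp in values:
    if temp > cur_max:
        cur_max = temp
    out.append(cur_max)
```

Running max ends at 20
`out` takes the values: [] → [10] → [10, 11] → [10, 11, 12] → [10, 11, 12, 12] → [10, 11, 12, 12, 12] → [10, 11, 12, 12, 12, 12] → [10, 11, 12, 12, 12, 12, 12] → [10, 11, 12, 12, 12, 12, 12, 20] → [10, 11, 12, 12, 12, 12, 12, 20, 20]
So `out[-1]` = 20

Answer: 20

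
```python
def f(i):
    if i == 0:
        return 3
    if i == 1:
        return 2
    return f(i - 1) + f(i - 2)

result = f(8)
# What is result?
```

Build up from base cases: f(0)=3, f(1)=2, f(2)=5, f(3)=7, f(4)=12, f(5)=19, f(6)=31, ..., f(8)=81

Answer: 81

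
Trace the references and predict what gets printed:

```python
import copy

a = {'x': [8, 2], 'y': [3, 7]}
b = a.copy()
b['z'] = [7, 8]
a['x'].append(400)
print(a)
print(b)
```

Key concept: shallow copy of dict with mutable values.
Step by step:
`a = {'x': [8, 2], 'y': [3, 7]}` → a = {'x': [8, 2], 'y': [3, 7]}
`b = a.copy()` → b = {'x': [8, 2], 'y': [3, 7]}
`b['z'] = [7, 8]` → b = {'x': [8, 2], 'y': [3, 7], 'z': [7, 8]}
`a['x'].append(400)` → a = {'x': [8, 2, 400], 'y': [3, 7]}; b = {'x': [8, 2, 400], 'y': [3, 7], 'z': [7, 8]}
`print(a)` → prints {'x': [8, 2, 400], 'y': [3, 7]}
`print(b)` → prints {'x': [8, 2, 400], 'y': [3, 7], 'z': [7, 8]}

Answer:
{'x': [8, 2, 400], 'y': [3, 7]}
{'x': [8, 2, 400], 'y': [3, 7], 'z': [7, 8]}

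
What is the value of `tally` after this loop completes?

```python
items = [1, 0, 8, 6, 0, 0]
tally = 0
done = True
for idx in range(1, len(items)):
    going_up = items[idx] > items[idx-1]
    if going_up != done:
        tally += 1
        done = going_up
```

Count direction changes in [1, 0, 8, 6, 0, 0]
`tally` takes the values: 0 → 1 → 2 → 3

Answer: 3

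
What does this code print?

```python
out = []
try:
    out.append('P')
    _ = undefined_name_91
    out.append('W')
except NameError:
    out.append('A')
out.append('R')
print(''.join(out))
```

Execution trace: 'P' (try body) → 'A' (except NameError) → 'R' (after the try/except). Output: PAR

Answer: PAR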